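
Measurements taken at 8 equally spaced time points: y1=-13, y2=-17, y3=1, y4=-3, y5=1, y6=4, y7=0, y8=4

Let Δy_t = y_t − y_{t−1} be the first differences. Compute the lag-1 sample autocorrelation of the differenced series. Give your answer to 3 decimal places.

-0.600

First differences Δy: -4, 18, -4, 4, 3, -4, 4
Mean of differences = 2.4286
Numerator Σ(Δy_t−Δȳ)(Δy_{t+1}−Δȳ) = -223.1837
Denominator Σ(Δy_t−Δȳ)² = 371.7143
r_1(Δy) = -223.1837 / 371.7143 = -0.600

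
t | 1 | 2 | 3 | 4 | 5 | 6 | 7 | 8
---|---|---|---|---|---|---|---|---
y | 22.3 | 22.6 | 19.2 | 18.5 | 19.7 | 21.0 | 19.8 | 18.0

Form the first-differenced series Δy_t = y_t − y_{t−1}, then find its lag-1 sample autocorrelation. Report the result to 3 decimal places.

0.034

First differences Δy: 0.3, -3.4, -0.7, 1.2, 1.3, -1.2, -1.8
Mean of differences = -0.6143
Numerator Σ(Δy_t−Δȳ)(Δy_{t+1}−Δȳ) = 0.5827
Denominator Σ(Δy_t−Δȳ)² = 17.3086
r_1(Δy) = 0.5827 / 17.3086 = 0.034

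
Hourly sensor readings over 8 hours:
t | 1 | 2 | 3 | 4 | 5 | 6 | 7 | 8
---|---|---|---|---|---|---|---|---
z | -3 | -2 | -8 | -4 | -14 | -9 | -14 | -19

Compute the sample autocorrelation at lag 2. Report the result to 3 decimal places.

0.234

Mean z̄ = (-3 − 2 − 8 − 4 − 14 − 9 − 14 − 19)/8 = -9.1250
Deviations from mean: 6.1250, 7.1250, 1.1250, 5.1250, -4.8750, 0.1250, -4.8750, -9.8750
Numerator Σ_{t=1}^{6}(z_t−z̄)(z_{t+2}−z̄) = 61.0938
Denominator Σ(z_t−z̄)² = 260.8750
r_2 = 61.0938 / 260.8750 = 0.234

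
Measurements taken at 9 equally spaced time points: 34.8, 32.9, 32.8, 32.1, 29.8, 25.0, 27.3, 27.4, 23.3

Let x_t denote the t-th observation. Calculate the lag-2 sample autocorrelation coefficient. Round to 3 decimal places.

0.304

Mean x̄ = (34.8 + 32.9 + 32.8 + 32.1 + 29.8 + 25.0 + 27.3 + 27.4 + 23.3)/9 = 29.4889
Σ(x_t−x̄)(x_{t+2}−x̄) = (17.5857) + (8.9068) + (1.0301) + (-11.7210) + (-0.6810) + (9.3768) + (13.5468) = 38.0442
Denominator Σ(x_t−x̄)² = 125.3289
r_2 = 38.0442 / 125.3289 = 0.304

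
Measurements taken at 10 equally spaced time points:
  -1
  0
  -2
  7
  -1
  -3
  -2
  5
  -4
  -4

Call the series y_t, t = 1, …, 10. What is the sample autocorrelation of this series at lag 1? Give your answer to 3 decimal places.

Mean ȳ = (-1 + 0 − 2 + 7 − 1 − 3 − 2 + 5 − 4 − 4)/10 = -0.5000
Numerator Σ_{t=1}^{9}(y_t−ȳ)(y_{t+1}−ȳ) = -26.2500
Denominator Σ(y_t−ȳ)² = 122.5000
r_1 = -26.2500 / 122.5000 = -0.214

-0.214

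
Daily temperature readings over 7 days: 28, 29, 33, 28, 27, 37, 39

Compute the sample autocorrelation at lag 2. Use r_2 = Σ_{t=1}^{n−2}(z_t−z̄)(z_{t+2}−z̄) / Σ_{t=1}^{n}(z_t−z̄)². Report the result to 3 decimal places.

Mean z̄ = (28 + 29 + 33 + 28 + 27 + 37 + 39)/7 = 31.5714
Deviations from mean: -3.5714, -2.5714, 1.4286, -3.5714, -4.5714, 5.4286, 7.4286
Σ(z_t−z̄)(z_{t+2}−z̄) = (-5.1020) + (9.1837) + (-6.5306) + (-19.3878) + (-33.9592) = -55.7959
Denominator Σ(z_t−z̄)² = 139.7143
r_2 = -55.7959 / 139.7143 = -0.399

-0.399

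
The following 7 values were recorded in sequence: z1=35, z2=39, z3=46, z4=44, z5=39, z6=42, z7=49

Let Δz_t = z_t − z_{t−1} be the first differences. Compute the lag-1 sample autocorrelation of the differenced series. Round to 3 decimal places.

0.147

First differences Δz: 4, 7, -2, -5, 3, 7
Mean of differences = 2.3333
Numerator Σ(Δz_t−Δz̄)(Δz_{t+1}−Δz̄) = 17.5556
Denominator Σ(Δz_t−Δz̄)² = 119.3333
r_1(Δz) = 17.5556 / 119.3333 = 0.147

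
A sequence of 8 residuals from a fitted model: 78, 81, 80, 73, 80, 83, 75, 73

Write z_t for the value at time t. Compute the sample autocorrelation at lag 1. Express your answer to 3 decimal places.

Mean z̄ = (78 + 81 + 80 + 73 + 80 + 83 + 75 + 73)/8 = 77.8750
Σ(z_t−z̄)(z_{t+1}−z̄) = (0.3906) + (6.6406) + (-10.3594) + (-10.3594) + (10.8906) + (-14.7344) + (14.0156) = -3.5156
Denominator Σ(z_t−z̄)² = 100.8750
r_1 = -3.5156 / 100.8750 = -0.035

-0.035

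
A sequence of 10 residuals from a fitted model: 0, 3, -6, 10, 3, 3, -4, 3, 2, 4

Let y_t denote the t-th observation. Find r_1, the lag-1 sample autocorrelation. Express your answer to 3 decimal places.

-0.441

Mean ȳ = (0 + 3 − 6 + 10 + 3 + 3 − 4 + 3 + 2 + 4)/10 = 1.8000
Numerator Σ_{t=1}^{9}(y_t−ȳ)(y_{t+1}−ȳ) = -77.4400
Denominator Σ(y_t−ȳ)² = 175.6000
r_1 = -77.4400 / 175.6000 = -0.441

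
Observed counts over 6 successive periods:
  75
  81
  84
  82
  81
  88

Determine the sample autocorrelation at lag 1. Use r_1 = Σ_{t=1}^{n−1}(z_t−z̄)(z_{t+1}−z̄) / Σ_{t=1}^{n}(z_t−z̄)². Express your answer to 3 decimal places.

-0.011

Mean z̄ = (75 + 81 + 84 + 82 + 81 + 88)/6 = 81.8333
Deviations from mean: -6.8333, -0.8333, 2.1667, 0.1667, -0.8333, 6.1667
Numerator Σ_{t=1}^{5}(z_t−z̄)(z_{t+1}−z̄) = -1.0278
Denominator Σ(z_t−z̄)² = 90.8333
r_1 = -1.0278 / 90.8333 = -0.011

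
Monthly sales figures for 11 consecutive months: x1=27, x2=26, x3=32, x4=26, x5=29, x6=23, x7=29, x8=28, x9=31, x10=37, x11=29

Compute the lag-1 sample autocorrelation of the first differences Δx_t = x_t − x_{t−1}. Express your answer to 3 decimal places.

First differences Δx: -1, 6, -6, 3, -6, 6, -1, 3, 6, -8
Mean of differences = 0.2000
Numerator Σ(Δx_t−Δx̄)(Δx_{t+1}−Δx̄) = -155.2400
Denominator Σ(Δx_t−Δx̄)² = 263.6000
r_1(Δx) = -155.2400 / 263.6000 = -0.589

-0.589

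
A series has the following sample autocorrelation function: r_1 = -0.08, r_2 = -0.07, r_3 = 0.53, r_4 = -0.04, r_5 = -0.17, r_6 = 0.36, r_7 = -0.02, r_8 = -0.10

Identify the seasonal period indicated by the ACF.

The largest autocorrelation is r_3 = 0.53, with a weaker echo at lag 6 (0.36); the remaining lags stay at or below -0.02.
The dominant spike at lag 3 indicates a seasonal period of 3.

3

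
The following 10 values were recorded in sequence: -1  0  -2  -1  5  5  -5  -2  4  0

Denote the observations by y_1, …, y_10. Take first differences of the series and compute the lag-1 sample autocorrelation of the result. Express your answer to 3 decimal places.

-0.170

First differences Δy: 1, -2, 1, 6, 0, -10, 3, 6, -4
Mean of differences = 0.1111
Numerator Σ(Δy_t−Δȳ)(Δy_{t+1}−Δȳ) = -34.4568
Denominator Σ(Δy_t−Δȳ)² = 202.8889
r_1(Δy) = -34.4568 / 202.8889 = -0.170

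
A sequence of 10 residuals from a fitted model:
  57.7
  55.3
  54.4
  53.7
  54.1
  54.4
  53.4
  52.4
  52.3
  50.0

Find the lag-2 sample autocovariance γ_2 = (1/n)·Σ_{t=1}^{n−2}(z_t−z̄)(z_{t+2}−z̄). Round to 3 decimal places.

Mean z̄ = (57.7 + 55.3 + 54.4 + 53.7 + 54.1 + 54.4 + 53.4 + 52.4 + 52.3 + 50.0)/10 = 53.7700
Σ_{t=1}^{8}(z_t−z̄)(z_{t+2}−z̄) = 7.2562
γ_2 = 7.2562 / 10 = 0.726

0.726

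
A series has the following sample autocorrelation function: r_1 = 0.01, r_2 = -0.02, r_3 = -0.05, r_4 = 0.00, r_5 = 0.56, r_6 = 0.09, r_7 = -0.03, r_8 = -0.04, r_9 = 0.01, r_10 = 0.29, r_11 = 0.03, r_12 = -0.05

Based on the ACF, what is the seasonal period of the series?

5

The largest autocorrelation is r_5 = 0.56, with a weaker echo at lag 10 (0.29); the remaining lags stay at or below 0.09.
The dominant spike at lag 5 indicates a seasonal period of 5.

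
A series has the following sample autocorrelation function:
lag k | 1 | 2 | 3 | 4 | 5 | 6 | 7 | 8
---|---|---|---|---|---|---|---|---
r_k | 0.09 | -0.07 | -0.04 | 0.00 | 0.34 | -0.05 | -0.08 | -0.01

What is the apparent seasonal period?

The largest autocorrelation is r_5 = 0.34; the remaining lags stay at or below 0.09.
The dominant spike at lag 5 indicates a seasonal period of 5.

5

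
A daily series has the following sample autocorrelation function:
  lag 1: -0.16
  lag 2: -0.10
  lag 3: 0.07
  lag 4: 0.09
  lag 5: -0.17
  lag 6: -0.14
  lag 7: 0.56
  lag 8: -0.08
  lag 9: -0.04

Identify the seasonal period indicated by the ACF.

7

The largest autocorrelation is r_7 = 0.56; the remaining lags stay at or below 0.09.
The dominant spike at lag 7 indicates a seasonal period of 7.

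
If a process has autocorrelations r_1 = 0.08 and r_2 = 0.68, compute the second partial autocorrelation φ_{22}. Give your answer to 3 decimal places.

φ_{22} = (r_2 − r_1²) / (1 − r_1²)
r_1² = (0.08)² = 0.0064
Numerator = 0.68 − 0.0064 = 0.6736; denominator = 1 − 0.0064 = 0.9936
φ_{22} = 0.6736 / 0.9936 = 0.678

0.678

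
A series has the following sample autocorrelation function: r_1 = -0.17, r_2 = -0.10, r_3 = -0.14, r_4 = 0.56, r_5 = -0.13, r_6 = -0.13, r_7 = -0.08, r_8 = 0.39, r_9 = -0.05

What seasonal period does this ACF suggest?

The largest autocorrelation is r_4 = 0.56, with a weaker echo at lag 8 (0.39); the remaining lags stay at or below -0.05.
The dominant spike at lag 4 indicates a seasonal period of 4.

4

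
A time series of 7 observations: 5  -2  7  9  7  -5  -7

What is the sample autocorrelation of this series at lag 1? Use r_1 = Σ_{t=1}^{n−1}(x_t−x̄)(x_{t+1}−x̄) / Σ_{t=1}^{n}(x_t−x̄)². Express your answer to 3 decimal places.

0.260

Mean x̄ = (5 − 2 + 7 + 9 + 7 − 5 − 7)/7 = 2.0000
Σ(x_t−x̄)(x_{t+1}−x̄) = (-12.0000) + (-20.0000) + (35.0000) + (35.0000) + (-35.0000) + (63.0000) = 66.0000
Denominator Σ(x_t−x̄)² = 254.0000
r_1 = 66.0000 / 254.0000 = 0.260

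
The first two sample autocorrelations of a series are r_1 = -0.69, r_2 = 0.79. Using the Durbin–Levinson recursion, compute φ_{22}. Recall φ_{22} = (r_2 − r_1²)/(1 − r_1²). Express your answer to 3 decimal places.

φ_{22} = (r_2 − r_1²) / (1 − r_1²)
r_1² = (-0.69)² = 0.4761
Numerator = 0.79 − 0.4761 = 0.3139; denominator = 1 − 0.4761 = 0.5239
φ_{22} = 0.3139 / 0.5239 = 0.599

0.599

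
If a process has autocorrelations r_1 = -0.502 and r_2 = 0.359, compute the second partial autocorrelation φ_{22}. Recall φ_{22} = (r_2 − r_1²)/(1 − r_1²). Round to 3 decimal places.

0.143

φ_{22} = (r_2 − r_1²) / (1 − r_1²)
r_1² = (-0.502)² = 0.252004
Numerator = 0.359 − 0.2520 = 0.1070; denominator = 1 − 0.2520 = 0.7480
φ_{22} = 0.1070 / 0.7480 = 0.143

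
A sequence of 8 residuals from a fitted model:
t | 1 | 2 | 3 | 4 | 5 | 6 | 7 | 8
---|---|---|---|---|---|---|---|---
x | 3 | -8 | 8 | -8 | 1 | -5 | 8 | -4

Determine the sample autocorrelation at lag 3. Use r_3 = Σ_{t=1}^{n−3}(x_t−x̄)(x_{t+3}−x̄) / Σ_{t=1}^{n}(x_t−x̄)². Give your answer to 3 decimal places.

-0.479

Mean x̄ = (3 − 8 + 8 − 8 + 1 − 5 + 8 − 4)/8 = -0.6250
Numerator Σ_{t=1}^{5}(x_t−x̄)(x_{t+3}−x̄) = -145.5469
Denominator Σ(x_t−x̄)² = 303.8750
r_3 = -145.5469 / 303.8750 = -0.479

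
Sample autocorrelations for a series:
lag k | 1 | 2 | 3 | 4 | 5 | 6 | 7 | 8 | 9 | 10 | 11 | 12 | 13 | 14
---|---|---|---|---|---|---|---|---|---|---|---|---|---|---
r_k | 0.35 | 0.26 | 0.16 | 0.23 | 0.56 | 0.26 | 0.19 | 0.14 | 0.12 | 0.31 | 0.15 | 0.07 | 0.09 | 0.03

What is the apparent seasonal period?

The largest autocorrelation is r_5 = 0.56; the remaining lags stay at or below 0.35. The elevated value at lag 1 (0.35), dropping to 0.26 at lag 2, reflects decaying short-term dependence rather than seasonality.
The dominant spike at lag 5 indicates a seasonal period of 5.

5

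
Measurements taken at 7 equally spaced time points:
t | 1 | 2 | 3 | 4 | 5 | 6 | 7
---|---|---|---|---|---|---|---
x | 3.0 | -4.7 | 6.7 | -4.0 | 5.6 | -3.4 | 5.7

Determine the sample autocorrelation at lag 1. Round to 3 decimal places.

Mean x̄ = (3.0 − 4.7 + 6.7 − 4.0 + 5.6 − 3.4 + 5.7)/7 = 1.2714
Deviations from mean: 1.7286, -5.9714, 5.4286, -5.2714, 4.3286, -4.6714, 4.4286
Numerator Σ_{t=1}^{6}(x_t−x̄)(x_{t+1}−x̄) = -135.0808
Denominator Σ(x_t−x̄)² = 156.0743
r_1 = -135.0808 / 156.0743 = -0.865

-0.865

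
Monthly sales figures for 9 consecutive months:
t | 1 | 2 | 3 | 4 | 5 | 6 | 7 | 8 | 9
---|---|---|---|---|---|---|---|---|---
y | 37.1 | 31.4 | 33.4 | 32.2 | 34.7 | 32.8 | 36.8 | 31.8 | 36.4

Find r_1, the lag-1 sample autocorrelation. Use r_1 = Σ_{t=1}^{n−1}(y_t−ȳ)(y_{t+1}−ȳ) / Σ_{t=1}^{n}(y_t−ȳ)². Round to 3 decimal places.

-0.546

Mean ȳ = (37.1 + 31.4 + 33.4 + 32.2 + 34.7 + 32.8 + 36.8 + 31.8 + 36.4)/9 = 34.0667
Numerator Σ_{t=1}^{8}(y_t−ȳ)(y_{t+1}−ȳ) = -21.9978
Denominator Σ(y_t−ȳ)² = 40.3000
r_1 = -21.9978 / 40.3000 = -0.546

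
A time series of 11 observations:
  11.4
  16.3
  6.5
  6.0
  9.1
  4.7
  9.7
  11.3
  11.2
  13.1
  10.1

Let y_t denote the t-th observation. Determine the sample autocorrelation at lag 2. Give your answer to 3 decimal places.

Mean ȳ = (11.4 + 16.3 + 6.5 + 6.0 + 9.1 + 4.7 + 9.7 + 11.3 + 11.2 + 13.1 + 10.1)/11 = 9.9455
Numerator Σ_{t=1}^{9}(y_t−ȳ)(y_{t+2}−ȳ) = -9.2132
Denominator Σ(y_t−ȳ)² = 111.6073
r_2 = -9.2132 / 111.6073 = -0.083

-0.083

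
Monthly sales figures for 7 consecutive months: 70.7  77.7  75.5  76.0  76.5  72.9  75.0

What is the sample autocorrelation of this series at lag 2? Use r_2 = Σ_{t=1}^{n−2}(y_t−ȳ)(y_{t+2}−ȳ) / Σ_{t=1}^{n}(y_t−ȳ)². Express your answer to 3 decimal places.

-0.015

Mean ȳ = (70.7 + 77.7 + 75.5 + 76.0 + 76.5 + 72.9 + 75.0)/7 = 74.9000
Deviations from mean: -4.2000, 2.8000, 0.6000, 1.1000, 1.6000, -2.0000, 0.1000
Σ(y_t−ȳ)(y_{t+2}−ȳ) = (-2.5200) + (3.0800) + (0.9600) + (-2.2000) + (0.1600) = -0.5200
Denominator Σ(y_t−ȳ)² = 33.6200
r_2 = -0.5200 / 33.6200 = -0.015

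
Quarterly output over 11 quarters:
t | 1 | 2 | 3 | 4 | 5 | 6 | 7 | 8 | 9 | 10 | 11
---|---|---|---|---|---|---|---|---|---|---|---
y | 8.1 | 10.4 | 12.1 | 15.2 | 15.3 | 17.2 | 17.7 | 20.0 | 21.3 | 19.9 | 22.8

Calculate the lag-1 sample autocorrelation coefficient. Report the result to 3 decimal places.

Mean ȳ = (8.1 + 10.4 + 12.1 + 15.2 + 15.3 + 17.2 + 17.7 + 20.0 + 21.3 + 19.9 + 22.8)/11 = 16.3636
Numerator Σ_{t=1}^{10}(y_t−ȳ)(y_{t+1}−ȳ) = 144.1632
Denominator Σ(y_t−ȳ)² = 218.5255
r_1 = 144.1632 / 218.5255 = 0.660

0.660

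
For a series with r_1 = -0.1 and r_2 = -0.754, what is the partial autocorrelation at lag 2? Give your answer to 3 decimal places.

-0.772

φ_{22} = (r_2 − r_1²) / (1 − r_1²)
r_1² = (-0.1)² = 0.01
Numerator = -0.754 − 0.0100 = -0.7640; denominator = 1 − 0.0100 = 0.9900
φ_{22} = -0.7640 / 0.9900 = -0.772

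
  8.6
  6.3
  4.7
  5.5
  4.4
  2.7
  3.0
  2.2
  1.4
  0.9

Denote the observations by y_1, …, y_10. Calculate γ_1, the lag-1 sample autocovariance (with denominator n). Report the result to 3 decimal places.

2.911

Mean ȳ = (8.6 + 6.3 + 4.7 + 5.5 + 4.4 + 2.7 + 3.0 + 2.2 + 1.4 + 0.9)/10 = 3.9700
Σ_{t=1}^{9}(y_t−ȳ)(y_{t+1}−ȳ) = 29.1051
γ_1 = 29.1051 / 10 = 2.911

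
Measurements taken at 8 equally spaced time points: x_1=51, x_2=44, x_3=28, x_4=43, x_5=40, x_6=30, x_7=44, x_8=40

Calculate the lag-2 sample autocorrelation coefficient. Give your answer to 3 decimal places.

Mean x̄ = (51 + 44 + 28 + 43 + 40 + 30 + 44 + 40)/8 = 40.0000
Deviations from mean: 11.0000, 4.0000, -12.0000, 3.0000, 0.0000, -10.0000, 4.0000, 0.0000
Σ(x_t−x̄)(x_{t+2}−x̄) = (-132.0000) + (12.0000) + (0.0000) + (-30.0000) + (0.0000) + (0.0000) = -150.0000
Denominator Σ(x_t−x̄)² = 406.0000
r_2 = -150.0000 / 406.0000 = -0.369

-0.369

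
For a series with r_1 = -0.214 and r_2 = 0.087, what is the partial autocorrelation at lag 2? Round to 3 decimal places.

φ_{22} = (r_2 − r_1²) / (1 − r_1²)
r_1² = (-0.214)² = 0.045796
Numerator = 0.087 − 0.0458 = 0.0412; denominator = 1 − 0.0458 = 0.9542
φ_{22} = 0.0412 / 0.9542 = 0.043

0.043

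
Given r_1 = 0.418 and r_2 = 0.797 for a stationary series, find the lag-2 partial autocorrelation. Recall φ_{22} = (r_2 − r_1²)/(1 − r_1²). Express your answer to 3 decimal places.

φ_{22} = (r_2 − r_1²) / (1 − r_1²)
r_1² = (0.418)² = 0.174724
Numerator = 0.797 − 0.1747 = 0.6223; denominator = 1 − 0.1747 = 0.8253
φ_{22} = 0.6223 / 0.8253 = 0.754

0.754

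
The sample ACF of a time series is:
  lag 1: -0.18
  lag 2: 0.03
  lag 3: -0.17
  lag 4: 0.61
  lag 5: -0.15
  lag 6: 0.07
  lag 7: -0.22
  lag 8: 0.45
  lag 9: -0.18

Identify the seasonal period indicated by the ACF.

The largest autocorrelation is r_4 = 0.61, with a weaker echo at lag 8 (0.45); the remaining lags stay at or below 0.07.
The dominant spike at lag 4 indicates a seasonal period of 4.

4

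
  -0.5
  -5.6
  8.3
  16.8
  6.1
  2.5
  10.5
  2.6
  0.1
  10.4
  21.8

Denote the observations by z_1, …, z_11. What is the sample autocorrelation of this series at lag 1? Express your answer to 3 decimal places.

0.168

Mean z̄ = (-0.5 − 5.6 + 8.3 + 16.8 + 6.1 + 2.5 + 10.5 + 2.6 + 0.1 + 10.4 + 21.8)/11 = 6.6364
Numerator Σ_{t=1}^{10}(z_t−z̄)(z_{t+1}−z̄) = 107.9187
Denominator Σ(z_t−z̄)² = 642.1655
r_1 = 107.9187 / 642.1655 = 0.168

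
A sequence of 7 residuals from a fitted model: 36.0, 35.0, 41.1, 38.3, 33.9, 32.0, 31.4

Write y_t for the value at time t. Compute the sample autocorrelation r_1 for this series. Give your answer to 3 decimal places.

Mean ȳ = (36.0 + 35.0 + 41.1 + 38.3 + 33.9 + 32.0 + 31.4)/7 = 35.3857
Deviations from mean: 0.6143, -0.3857, 5.7143, 2.9143, -1.4857, -3.3857, -3.9857
Numerator Σ_{t=1}^{6}(y_t−ȳ)(y_{t+1}−ȳ) = 28.4069
Denominator Σ(y_t−ȳ)² = 71.2286
r_1 = 28.4069 / 71.2286 = 0.399

0.399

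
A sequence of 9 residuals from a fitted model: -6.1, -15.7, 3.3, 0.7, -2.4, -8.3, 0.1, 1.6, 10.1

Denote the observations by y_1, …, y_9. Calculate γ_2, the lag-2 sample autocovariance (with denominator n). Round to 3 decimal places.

Mean ȳ = (-6.1 − 15.7 + 3.3 + 0.7 − 2.4 − 8.3 + 0.1 + 1.6 + 10.1)/9 = -1.8556
Σ_{t=1}^{7}(y_t−ȳ)(y_{t+2}−ȳ) = -76.4928
γ_2 = -76.4928 / 9 = -8.499

-8.499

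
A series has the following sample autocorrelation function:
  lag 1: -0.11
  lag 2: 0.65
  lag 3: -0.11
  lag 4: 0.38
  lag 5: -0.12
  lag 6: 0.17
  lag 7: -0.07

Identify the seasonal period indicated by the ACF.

2

The largest autocorrelation is r_2 = 0.65, with weaker echoes at lags 4 (0.38) and 6 (0.17); the remaining lags stay at or below -0.07.
The dominant spike at lag 2 indicates a seasonal period of 2.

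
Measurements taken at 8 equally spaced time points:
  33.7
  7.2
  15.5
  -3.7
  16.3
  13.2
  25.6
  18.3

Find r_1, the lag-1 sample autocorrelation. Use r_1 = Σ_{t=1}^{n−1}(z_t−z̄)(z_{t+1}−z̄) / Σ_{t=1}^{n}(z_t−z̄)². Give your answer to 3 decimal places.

Mean z̄ = (33.7 + 7.2 + 15.5 − 3.7 + 16.3 + 13.2 + 25.6 + 18.3)/8 = 15.7625
Deviations from mean: 17.9375, -8.5625, -0.2625, -19.4625, 0.5375, -2.5625, 9.8375, 2.5375
Σ(z_t−z̄)(z_{t+1}−z̄) = (-153.5898) + (2.2477) + (5.1089) + (-10.4611) + (-1.3773) + (-25.2086) + (24.9627) = -158.3177
Denominator Σ(z_t−z̄)² = 883.9988
r_1 = -158.3177 / 883.9988 = -0.179

-0.179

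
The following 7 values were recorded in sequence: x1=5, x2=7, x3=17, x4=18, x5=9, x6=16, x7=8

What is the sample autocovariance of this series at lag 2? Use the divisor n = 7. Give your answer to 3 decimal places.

-5.726

Mean x̄ = (5 + 7 + 17 + 18 + 9 + 16 + 8)/7 = 11.4286
Σ_{t=1}^{5}(x_t−x̄)(x_{t+2}−x̄) = -40.0816
γ_2 = -40.0816 / 7 = -5.726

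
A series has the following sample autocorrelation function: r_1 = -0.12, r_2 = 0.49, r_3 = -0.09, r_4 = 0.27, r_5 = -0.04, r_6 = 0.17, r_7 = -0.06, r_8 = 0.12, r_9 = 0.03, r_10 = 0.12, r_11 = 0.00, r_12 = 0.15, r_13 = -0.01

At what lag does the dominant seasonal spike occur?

2

The largest autocorrelation is r_2 = 0.49, with weaker echoes at lags 4 (0.27), 6 (0.17) and 12 (0.15); the remaining lags stay at or below 0.12.
The dominant spike at lag 2 indicates a seasonal period of 2.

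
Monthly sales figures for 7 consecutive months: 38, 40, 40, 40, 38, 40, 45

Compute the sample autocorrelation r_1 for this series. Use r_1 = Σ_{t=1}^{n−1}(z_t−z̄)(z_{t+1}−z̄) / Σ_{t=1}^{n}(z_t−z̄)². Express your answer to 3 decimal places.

0.008

Mean z̄ = (38 + 40 + 40 + 40 + 38 + 40 + 45)/7 = 40.1429
Σ(z_t−z̄)(z_{t+1}−z̄) = (0.3061) + (0.0204) + (0.0204) + (0.3061) + (0.3061) + (-0.6939) = 0.2653
Denominator Σ(z_t−z̄)² = 32.8571
r_1 = 0.2653 / 32.8571 = 0.008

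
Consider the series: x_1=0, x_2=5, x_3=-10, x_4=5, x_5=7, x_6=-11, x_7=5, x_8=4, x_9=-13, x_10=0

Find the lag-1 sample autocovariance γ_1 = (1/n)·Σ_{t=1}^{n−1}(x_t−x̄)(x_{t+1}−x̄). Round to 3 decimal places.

Mean x̄ = (0 + 5 − 10 + 5 + 7 − 11 + 5 + 4 − 13 + 0)/10 = -0.8000
Σ_{t=1}^{9}(x_t−x̄)(x_{t+1}−x̄) = -236.0400
γ_1 = -236.0400 / 10 = -23.604

-23.604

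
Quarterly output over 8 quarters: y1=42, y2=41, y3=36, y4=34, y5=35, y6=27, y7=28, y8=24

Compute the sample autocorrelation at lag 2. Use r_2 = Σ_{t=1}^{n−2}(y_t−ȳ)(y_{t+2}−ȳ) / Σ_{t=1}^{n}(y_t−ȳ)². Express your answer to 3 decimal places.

0.263

Mean ȳ = (42 + 41 + 36 + 34 + 35 + 27 + 28 + 24)/8 = 33.3750
Σ(y_t−ȳ)(y_{t+2}−ȳ) = (22.6406) + (4.7656) + (4.2656) + (-3.9844) + (-8.7344) + (59.7656) = 78.7188
Denominator Σ(y_t−ȳ)² = 299.8750
r_2 = 78.7188 / 299.8750 = 0.263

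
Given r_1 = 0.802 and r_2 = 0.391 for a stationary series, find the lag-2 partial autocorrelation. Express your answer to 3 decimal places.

φ_{22} = (r_2 − r_1²) / (1 − r_1²)
r_1² = (0.802)² = 0.643204
Numerator = 0.391 − 0.6432 = -0.2522; denominator = 1 − 0.6432 = 0.3568
φ_{22} = -0.2522 / 0.3568 = -0.707

-0.707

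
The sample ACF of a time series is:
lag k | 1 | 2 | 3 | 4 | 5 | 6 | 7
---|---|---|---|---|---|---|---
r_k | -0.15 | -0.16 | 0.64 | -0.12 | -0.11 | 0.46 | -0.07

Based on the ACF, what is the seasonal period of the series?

The largest autocorrelation is r_3 = 0.64, with a weaker echo at lag 6 (0.46); the remaining lags stay at or below -0.07.
The dominant spike at lag 3 indicates a seasonal period of 3.

3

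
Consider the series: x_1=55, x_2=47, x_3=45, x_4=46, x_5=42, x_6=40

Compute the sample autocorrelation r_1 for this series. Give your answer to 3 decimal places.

Mean x̄ = (55 + 47 + 45 + 46 + 42 + 40)/6 = 45.8333
Numerator Σ_{t=1}^{5}(x_t−x̄)(x_{t+1}−x̄) = 31.3056
Denominator Σ(x_t−x̄)² = 134.8333
r_1 = 31.3056 / 134.8333 = 0.232

0.232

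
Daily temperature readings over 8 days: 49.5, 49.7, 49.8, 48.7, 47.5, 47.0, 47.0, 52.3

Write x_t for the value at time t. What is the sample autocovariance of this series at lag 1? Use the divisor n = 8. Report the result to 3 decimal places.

0.156

Mean x̄ = (49.5 + 49.7 + 49.8 + 48.7 + 47.5 + 47.0 + 47.0 + 52.3)/8 = 48.9375
Deviations: 0.5625, 0.7625, 0.8625, -0.2375, -1.4375, -1.9375, -1.9375, 3.3625
Σ_{t=1}^{7}(x_t−x̄)(x_{t+1}−x̄) = 1.2473
γ_1 = 1.2473 / 8 = 0.156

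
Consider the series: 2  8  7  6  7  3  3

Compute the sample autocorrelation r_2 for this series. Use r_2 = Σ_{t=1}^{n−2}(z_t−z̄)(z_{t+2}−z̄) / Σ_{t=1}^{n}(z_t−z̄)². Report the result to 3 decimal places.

Mean z̄ = (2 + 8 + 7 + 6 + 7 + 3 + 3)/7 = 5.1429
Numerator Σ_{t=1}^{5}(z_t−z̄)(z_{t+2}−z̄) = -5.7551
Denominator Σ(z_t−z̄)² = 34.8571
r_2 = -5.7551 / 34.8571 = -0.165

-0.165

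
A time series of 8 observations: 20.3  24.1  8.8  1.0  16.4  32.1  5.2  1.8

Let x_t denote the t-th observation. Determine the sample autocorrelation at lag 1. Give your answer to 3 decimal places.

Mean x̄ = (20.3 + 24.1 + 8.8 + 1.0 + 16.4 + 32.1 + 5.2 + 1.8)/8 = 13.7125
Deviations from mean: 6.5875, 10.3875, -4.9125, -12.7125, 2.6875, 18.3875, -8.5125, -11.9125
Numerator Σ_{t=1}^{7}(x_t−x̄)(x_{t+1}−x̄) = 39.9823
Denominator Σ(x_t−x̄)² = 896.7288
r_1 = 39.9823 / 896.7288 = 0.045

0.045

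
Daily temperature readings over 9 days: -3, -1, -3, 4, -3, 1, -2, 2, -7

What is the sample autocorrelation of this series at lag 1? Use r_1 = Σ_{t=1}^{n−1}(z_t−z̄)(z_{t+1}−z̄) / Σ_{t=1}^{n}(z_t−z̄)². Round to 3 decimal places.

Mean z̄ = (-3 − 1 − 3 + 4 − 3 + 1 − 2 + 2 − 7)/9 = -1.3333
Numerator Σ_{t=1}^{8}(z_t−z̄)(z_{t+1}−z̄) = -45.4444
Denominator Σ(z_t−z̄)² = 86.0000
r_1 = -45.4444 / 86.0000 = -0.528

-0.528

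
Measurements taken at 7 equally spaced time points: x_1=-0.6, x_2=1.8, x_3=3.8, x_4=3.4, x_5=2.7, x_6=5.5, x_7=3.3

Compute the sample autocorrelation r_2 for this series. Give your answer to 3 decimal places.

-0.121

Mean x̄ = (-0.6 + 1.8 + 3.8 + 3.4 + 2.7 + 5.5 + 3.3)/7 = 2.8429
Deviations from mean: -3.4429, -1.0429, 0.9571, 0.5571, -0.1429, 2.6571, 0.4571
Σ(x_t−x̄)(x_{t+2}−x̄) = (-3.2953) + (-0.5810) + (-0.1367) + (1.4804) + (-0.0653) = -2.5980
Denominator Σ(x_t−x̄)² = 21.4571
r_2 = -2.5980 / 21.4571 = -0.121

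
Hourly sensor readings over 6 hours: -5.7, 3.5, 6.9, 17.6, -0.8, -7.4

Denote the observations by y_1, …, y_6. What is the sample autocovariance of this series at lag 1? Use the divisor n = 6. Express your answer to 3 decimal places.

8.006

Mean ȳ = (-5.7 + 3.5 + 6.9 + 17.6 − 0.8 − 7.4)/6 = 2.3500
Σ_{t=1}^{5}(y_t−ȳ)(y_{t+1}−ȳ) = 48.0375
γ_1 = 48.0375 / 6 = 8.006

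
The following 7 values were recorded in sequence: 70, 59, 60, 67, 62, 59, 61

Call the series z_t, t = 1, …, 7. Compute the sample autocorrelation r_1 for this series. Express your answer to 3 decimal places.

-0.215

Mean z̄ = (70 + 59 + 60 + 67 + 62 + 59 + 61)/7 = 62.5714
Σ(z_t−z̄)(z_{t+1}−z̄) = (-26.5306) + (9.1837) + (-11.3878) + (-2.5306) + (2.0408) + (5.6122) = -23.6122
Denominator Σ(z_t−z̄)² = 109.7143
r_1 = -23.6122 / 109.7143 = -0.215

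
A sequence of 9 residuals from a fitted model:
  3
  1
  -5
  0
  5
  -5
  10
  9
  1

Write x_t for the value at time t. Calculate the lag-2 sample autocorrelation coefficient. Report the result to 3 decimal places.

-0.196

Mean x̄ = (3 + 1 − 5 + 0 + 5 − 5 + 10 + 9 + 1)/9 = 2.1111
Numerator Σ_{t=1}^{7}(x_t−x̄)(x_{t+2}−x̄) = -44.4691
Denominator Σ(x_t−x̄)² = 226.8889
r_2 = -44.4691 / 226.8889 = -0.196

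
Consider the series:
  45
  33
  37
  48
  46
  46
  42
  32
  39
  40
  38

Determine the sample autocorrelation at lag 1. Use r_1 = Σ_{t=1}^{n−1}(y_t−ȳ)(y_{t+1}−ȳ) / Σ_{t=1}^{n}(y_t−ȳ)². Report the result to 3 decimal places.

0.166

Mean ȳ = (45 + 33 + 37 + 48 + 46 + 46 + 42 + 32 + 39 + 40 + 38)/11 = 40.5455
Numerator Σ_{t=1}^{10}(y_t−ȳ)(y_{t+1}−ȳ) = 48.0661
Denominator Σ(y_t−ȳ)² = 288.7273
r_1 = 48.0661 / 288.7273 = 0.166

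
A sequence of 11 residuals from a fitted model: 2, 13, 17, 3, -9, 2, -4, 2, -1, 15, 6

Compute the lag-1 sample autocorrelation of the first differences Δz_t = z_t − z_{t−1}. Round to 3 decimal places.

First differences Δz: 11, 4, -14, -12, 11, -6, 6, -3, 16, -9
Mean of differences = 0.4000
Numerator Σ(Δz_t−Δz̄)(Δz_{t+1}−Δz̄) = -288.9600
Denominator Σ(Δz_t−Δz̄)² = 1014.4000
r_1(Δz) = -288.9600 / 1014.4000 = -0.285

-0.285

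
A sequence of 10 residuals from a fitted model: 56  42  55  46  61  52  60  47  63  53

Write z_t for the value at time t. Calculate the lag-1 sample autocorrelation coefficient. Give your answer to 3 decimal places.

-0.565

Mean z̄ = (56 + 42 + 55 + 46 + 61 + 52 + 60 + 47 + 63 + 53)/10 = 53.5000
Numerator Σ_{t=1}^{9}(z_t−z̄)(z_{t+1}−z̄) = -243.2500
Denominator Σ(z_t−z̄)² = 430.5000
r_1 = -243.2500 / 430.5000 = -0.565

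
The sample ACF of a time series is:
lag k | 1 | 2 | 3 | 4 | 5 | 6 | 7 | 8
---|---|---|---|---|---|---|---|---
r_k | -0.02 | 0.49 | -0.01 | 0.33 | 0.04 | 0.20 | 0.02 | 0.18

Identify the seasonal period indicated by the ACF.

The largest autocorrelation is r_2 = 0.49, with weaker echoes at lags 4 (0.33), 6 (0.20) and 8 (0.18); the remaining lags stay at or below 0.04.
The dominant spike at lag 2 indicates a seasonal period of 2.

2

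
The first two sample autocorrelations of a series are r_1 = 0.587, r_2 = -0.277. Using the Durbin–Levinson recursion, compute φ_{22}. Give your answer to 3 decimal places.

-0.948

φ_{22} = (r_2 − r_1²) / (1 − r_1²)
r_1² = (0.587)² = 0.344569
Numerator = -0.277 − 0.3446 = -0.6216; denominator = 1 − 0.3446 = 0.6554
φ_{22} = -0.6216 / 0.6554 = -0.948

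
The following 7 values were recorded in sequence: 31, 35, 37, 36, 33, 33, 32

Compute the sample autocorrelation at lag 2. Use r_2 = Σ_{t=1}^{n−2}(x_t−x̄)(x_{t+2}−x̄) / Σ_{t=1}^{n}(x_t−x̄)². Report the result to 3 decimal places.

-0.328

Mean x̄ = (31 + 35 + 37 + 36 + 33 + 33 + 32)/7 = 33.8571
Σ(x_t−x̄)(x_{t+2}−x̄) = (-8.9796) + (2.4490) + (-2.6939) + (-1.8367) + (1.5918) = -9.4694
Denominator Σ(x_t−x̄)² = 28.8571
r_2 = -9.4694 / 28.8571 = -0.328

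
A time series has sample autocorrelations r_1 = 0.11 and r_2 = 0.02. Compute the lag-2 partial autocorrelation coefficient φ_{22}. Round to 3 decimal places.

φ_{22} = (r_2 − r_1²) / (1 − r_1²)
r_1² = (0.11)² = 0.0121
Numerator = 0.02 − 0.0121 = 0.0079; denominator = 1 − 0.0121 = 0.9879
φ_{22} = 0.0079 / 0.9879 = 0.008

0.008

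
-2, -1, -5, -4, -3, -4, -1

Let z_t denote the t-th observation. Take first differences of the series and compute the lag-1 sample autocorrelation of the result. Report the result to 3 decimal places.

First differences Δz: 1, -4, 1, 1, -1, 3
Mean of differences = 0.1667
Numerator Σ(Δz_t−Δz̄)(Δz_{t+1}−Δz̄) = -10.5278
Denominator Σ(Δz_t−Δz̄)² = 28.8333
r_1(Δz) = -10.5278 / 28.8333 = -0.365

-0.365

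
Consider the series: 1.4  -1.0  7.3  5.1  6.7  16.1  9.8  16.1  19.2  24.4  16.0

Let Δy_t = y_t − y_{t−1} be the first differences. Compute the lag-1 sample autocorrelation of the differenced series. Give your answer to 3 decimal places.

-0.515

First differences Δy: -2.4, 8.3, -2.2, 1.6, 9.4, -6.3, 6.3, 3.1, 5.2, -8.4
Mean of differences = 1.4600
Numerator Σ(Δy_t−Δȳ)(Δy_{t+1}−Δȳ) = -172.8156
Denominator Σ(Δy_t−Δȳ)² = 335.6840
r_1(Δy) = -172.8156 / 335.6840 = -0.515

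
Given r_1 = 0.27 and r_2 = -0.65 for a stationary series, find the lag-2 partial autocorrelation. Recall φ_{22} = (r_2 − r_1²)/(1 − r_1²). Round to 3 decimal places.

-0.780

φ_{22} = (r_2 − r_1²) / (1 − r_1²)
r_1² = (0.27)² = 0.0729
Numerator = -0.65 − 0.0729 = -0.7229; denominator = 1 − 0.0729 = 0.9271
φ_{22} = -0.7229 / 0.9271 = -0.780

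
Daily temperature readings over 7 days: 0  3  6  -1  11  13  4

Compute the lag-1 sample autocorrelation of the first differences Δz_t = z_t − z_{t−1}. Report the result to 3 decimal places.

-0.331

First differences Δz: 3, 3, -7, 12, 2, -9
Mean of differences = 0.6667
Numerator Σ(Δz_t−Δz̄)(Δz_{t+1}−Δz̄) = -97.1111
Denominator Σ(Δz_t−Δz̄)² = 293.3333
r_1(Δz) = -97.1111 / 293.3333 = -0.331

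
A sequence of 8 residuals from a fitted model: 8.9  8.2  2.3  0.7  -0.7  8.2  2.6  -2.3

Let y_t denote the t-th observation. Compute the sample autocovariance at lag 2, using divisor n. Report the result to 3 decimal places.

Mean ȳ = (8.9 + 8.2 + 2.3 + 0.7 − 0.7 + 8.2 + 2.6 − 2.3)/8 = 3.4875
Deviations: 5.4125, 4.7125, -1.1875, -2.7875, -4.1875, 4.7125, -0.8875, -5.7875
Σ_{t=1}^{6}(y_t−ȳ)(y_{t+2}−ȳ) = -51.2841
γ_2 = -51.2841 / 8 = -6.411

-6.411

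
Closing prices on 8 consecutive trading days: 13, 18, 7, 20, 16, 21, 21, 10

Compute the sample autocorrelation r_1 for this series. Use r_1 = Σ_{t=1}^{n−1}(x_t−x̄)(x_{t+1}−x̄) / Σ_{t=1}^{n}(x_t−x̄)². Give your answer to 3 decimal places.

-0.324

Mean x̄ = (13 + 18 + 7 + 20 + 16 + 21 + 21 + 10)/8 = 15.7500
Deviations from mean: -2.7500, 2.2500, -8.7500, 4.2500, 0.2500, 5.2500, 5.2500, -5.7500
Σ(x_t−x̄)(x_{t+1}−x̄) = (-6.1875) + (-19.6875) + (-37.1875) + (1.0625) + (1.3125) + (27.5625) + (-30.1875) = -63.3125
Denominator Σ(x_t−x̄)² = 195.5000
r_1 = -63.3125 / 195.5000 = -0.324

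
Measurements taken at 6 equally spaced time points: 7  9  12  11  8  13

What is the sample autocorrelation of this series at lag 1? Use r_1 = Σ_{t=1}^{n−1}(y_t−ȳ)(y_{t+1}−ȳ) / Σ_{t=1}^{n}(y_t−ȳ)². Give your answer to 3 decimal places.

Mean ȳ = (7 + 9 + 12 + 11 + 8 + 13)/6 = 10.0000
Deviations from mean: -3.0000, -1.0000, 2.0000, 1.0000, -2.0000, 3.0000
Numerator Σ_{t=1}^{5}(y_t−ȳ)(y_{t+1}−ȳ) = -5.0000
Denominator Σ(y_t−ȳ)² = 28.0000
r_1 = -5.0000 / 28.0000 = -0.179

-0.179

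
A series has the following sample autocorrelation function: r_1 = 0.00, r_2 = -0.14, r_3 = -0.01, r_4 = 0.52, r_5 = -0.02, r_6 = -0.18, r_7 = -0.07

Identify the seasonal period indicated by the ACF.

The largest autocorrelation is r_4 = 0.52; the remaining lags stay at or below 0.00.
The dominant spike at lag 4 indicates a seasonal period of 4.

4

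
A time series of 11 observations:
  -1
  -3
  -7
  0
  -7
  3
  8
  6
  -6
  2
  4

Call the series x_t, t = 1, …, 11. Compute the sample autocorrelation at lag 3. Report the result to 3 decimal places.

Mean x̄ = (-1 − 3 − 7 + 0 − 7 + 3 + 8 + 6 − 6 + 2 + 4)/11 = -0.0909
Numerator Σ_{t=1}^{8}(x_t−x̄)(x_{t+3}−x̄) = -19.1157
Denominator Σ(x_t−x̄)² = 272.9091
r_3 = -19.1157 / 272.9091 = -0.070

-0.070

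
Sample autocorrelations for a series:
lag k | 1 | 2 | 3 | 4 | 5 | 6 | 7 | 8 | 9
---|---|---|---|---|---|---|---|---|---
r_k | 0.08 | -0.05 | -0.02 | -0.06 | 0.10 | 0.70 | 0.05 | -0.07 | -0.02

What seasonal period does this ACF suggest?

6

The largest autocorrelation is r_6 = 0.70; the remaining lags stay at or below 0.10.
The dominant spike at lag 6 indicates a seasonal period of 6.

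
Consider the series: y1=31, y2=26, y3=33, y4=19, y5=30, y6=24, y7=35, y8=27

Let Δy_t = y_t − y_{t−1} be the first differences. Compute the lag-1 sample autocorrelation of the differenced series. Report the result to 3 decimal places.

-0.824

First differences Δy: -5, 7, -14, 11, -6, 11, -8
Mean of differences = -0.5714
Numerator Σ(Δy_t−Δȳ)(Δy_{t+1}−Δȳ) = -502.1837
Denominator Σ(Δy_t−Δȳ)² = 609.7143
r_1(Δy) = -502.1837 / 609.7143 = -0.824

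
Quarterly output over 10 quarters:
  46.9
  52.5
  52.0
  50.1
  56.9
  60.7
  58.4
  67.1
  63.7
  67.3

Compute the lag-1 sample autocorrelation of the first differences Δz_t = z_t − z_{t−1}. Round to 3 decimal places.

First differences Δz: 5.6, -0.5, -1.9, 6.8, 3.8, -2.3, 8.7, -3.4, 3.6
Mean of differences = 2.2667
Numerator Σ(Δz_t−Δz̄)(Δz_{t+1}−Δz̄) = -90.0244
Denominator Σ(Δz_t−Δz̄)² = 155.1600
r_1(Δz) = -90.0244 / 155.1600 = -0.580

-0.580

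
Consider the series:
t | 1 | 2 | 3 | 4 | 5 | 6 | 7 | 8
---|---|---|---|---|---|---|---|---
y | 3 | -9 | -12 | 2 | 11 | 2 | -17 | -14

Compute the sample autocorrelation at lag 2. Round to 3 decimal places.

Mean ȳ = (3 − 9 − 12 + 2 + 11 + 2 − 17 − 14)/8 = -4.2500
Σ(y_t−ȳ)(y_{t+2}−ȳ) = (-56.1875) + (-29.6875) + (-118.1875) + (39.0625) + (-194.4375) + (-60.9375) = -420.3750
Denominator Σ(y_t−ȳ)² = 703.5000
r_2 = -420.3750 / 703.5000 = -0.598

-0.598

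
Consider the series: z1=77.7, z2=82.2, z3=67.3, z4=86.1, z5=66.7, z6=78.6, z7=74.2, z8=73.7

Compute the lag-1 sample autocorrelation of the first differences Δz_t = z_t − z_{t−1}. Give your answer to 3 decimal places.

-0.882

First differences Δz: 4.5, -14.9, 18.8, -19.4, 11.9, -4.4, -0.5
Mean of differences = -0.5714
Numerator Σ(Δz_t−Δz̄)(Δz_{t+1}−Δz̄) = -997.8080
Denominator Σ(Δz_t−Δz̄)² = 1130.9943
r_1(Δz) = -997.8080 / 1130.9943 = -0.882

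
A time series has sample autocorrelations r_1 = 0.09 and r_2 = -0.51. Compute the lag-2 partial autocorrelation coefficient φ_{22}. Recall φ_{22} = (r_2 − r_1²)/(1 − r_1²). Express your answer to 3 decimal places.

-0.522

φ_{22} = (r_2 − r_1²) / (1 − r_1²)
r_1² = (0.09)² = 0.0081
Numerator = -0.51 − 0.0081 = -0.5181; denominator = 1 − 0.0081 = 0.9919
φ_{22} = -0.5181 / 0.9919 = -0.522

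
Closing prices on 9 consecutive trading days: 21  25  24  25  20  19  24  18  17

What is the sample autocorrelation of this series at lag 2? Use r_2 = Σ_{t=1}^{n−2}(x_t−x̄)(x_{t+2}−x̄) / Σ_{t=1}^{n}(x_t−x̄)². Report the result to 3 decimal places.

-0.096

Mean x̄ = (21 + 25 + 24 + 25 + 20 + 19 + 24 + 18 + 17)/9 = 21.4444
Σ(x_t−x̄)(x_{t+2}−x̄) = (-1.1358) + (12.6420) + (-3.6914) + (-8.6914) + (-3.6914) + (8.4198) + (-11.3580) = -7.5062
Denominator Σ(x_t−x̄)² = 78.2222
r_2 = -7.5062 / 78.2222 = -0.096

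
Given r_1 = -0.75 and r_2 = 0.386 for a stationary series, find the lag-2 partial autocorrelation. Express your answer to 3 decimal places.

φ_{22} = (r_2 − r_1²) / (1 − r_1²)
r_1² = (-0.75)² = 0.5625
Numerator = 0.386 − 0.5625 = -0.1765; denominator = 1 − 0.5625 = 0.4375
φ_{22} = -0.1765 / 0.4375 = -0.403

-0.403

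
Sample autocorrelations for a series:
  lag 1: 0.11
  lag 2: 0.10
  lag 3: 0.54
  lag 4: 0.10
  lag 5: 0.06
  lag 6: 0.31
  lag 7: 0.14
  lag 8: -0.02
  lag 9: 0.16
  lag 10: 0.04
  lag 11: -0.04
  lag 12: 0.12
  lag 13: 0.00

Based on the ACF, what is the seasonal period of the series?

The largest autocorrelation is r_3 = 0.54, with weaker echoes at lags 6 (0.31) and 9 (0.16); the remaining lags stay at or below 0.14.
The dominant spike at lag 3 indicates a seasonal period of 3.

3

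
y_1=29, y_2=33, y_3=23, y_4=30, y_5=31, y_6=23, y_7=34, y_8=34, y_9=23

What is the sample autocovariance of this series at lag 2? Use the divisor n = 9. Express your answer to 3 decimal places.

Mean ȳ = (29 + 33 + 23 + 30 + 31 + 23 + 34 + 34 + 23)/9 = 28.8889
Σ_{t=1}^{7}(y_t−ȳ)(y_{t+2}−ȳ) = -64.4691
γ_2 = -64.4691 / 9 = -7.163

-7.163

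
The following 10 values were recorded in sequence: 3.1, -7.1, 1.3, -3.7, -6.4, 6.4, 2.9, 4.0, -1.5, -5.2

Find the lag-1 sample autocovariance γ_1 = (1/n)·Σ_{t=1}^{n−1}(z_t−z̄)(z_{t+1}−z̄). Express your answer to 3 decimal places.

-2.430

Mean z̄ = (3.1 − 7.1 + 1.3 − 3.7 − 6.4 + 6.4 + 2.9 + 4.0 − 1.5 − 5.2)/10 = -0.6200
Σ_{t=1}^{9}(z_t−z̄)(z_{t+1}−z̄) = -24.2964
γ_1 = -24.2964 / 10 = -2.430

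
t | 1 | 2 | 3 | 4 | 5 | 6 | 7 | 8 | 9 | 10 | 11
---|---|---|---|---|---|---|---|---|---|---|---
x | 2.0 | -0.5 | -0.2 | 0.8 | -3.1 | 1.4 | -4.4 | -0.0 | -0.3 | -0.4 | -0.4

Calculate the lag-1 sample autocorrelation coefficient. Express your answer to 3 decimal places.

-0.504

Mean x̄ = (2.0 − 0.5 − 0.2 + 0.8 − 3.1 + 1.4 − 4.4 − 0.0 − 0.3 − 0.4 − 0.4)/11 = -0.4636
Numerator Σ_{t=1}^{10}(x_t−x̄)(x_{t+1}−x̄) = -17.0813
Denominator Σ(x_t−x̄)² = 33.9055
r_1 = -17.0813 / 33.9055 = -0.504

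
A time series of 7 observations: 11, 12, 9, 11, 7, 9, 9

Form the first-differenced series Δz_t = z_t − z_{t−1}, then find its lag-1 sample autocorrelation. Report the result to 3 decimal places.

-0.783

First differences Δz: 1, -3, 2, -4, 2, 0
Mean of differences = -0.3333
Numerator Σ(Δz_t−Δz̄)(Δz_{t+1}−Δz̄) = -26.1111
Denominator Σ(Δz_t−Δz̄)² = 33.3333
r_1(Δz) = -26.1111 / 33.3333 = -0.783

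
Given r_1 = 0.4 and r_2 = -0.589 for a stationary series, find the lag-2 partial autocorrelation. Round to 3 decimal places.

-0.892

φ_{22} = (r_2 − r_1²) / (1 − r_1²)
r_1² = (0.4)² = 0.16
Numerator = -0.589 − 0.1600 = -0.7490; denominator = 1 − 0.1600 = 0.8400
φ_{22} = -0.7490 / 0.8400 = -0.892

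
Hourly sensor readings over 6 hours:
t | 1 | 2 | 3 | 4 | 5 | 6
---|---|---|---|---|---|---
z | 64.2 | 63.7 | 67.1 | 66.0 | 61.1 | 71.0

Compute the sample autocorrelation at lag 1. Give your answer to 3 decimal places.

Mean z̄ = (64.2 + 63.7 + 67.1 + 66.0 + 61.1 + 71.0)/6 = 65.5167
Deviations from mean: -1.3167, -1.8167, 1.5833, 0.4833, -4.4167, 5.4833
Σ(z_t−z̄)(z_{t+1}−z̄) = (2.3919) + (-2.8764) + (0.7653) + (-2.1347) + (-24.2181) = -26.0719
Denominator Σ(z_t−z̄)² = 57.3483
r_1 = -26.0719 / 57.3483 = -0.455

-0.455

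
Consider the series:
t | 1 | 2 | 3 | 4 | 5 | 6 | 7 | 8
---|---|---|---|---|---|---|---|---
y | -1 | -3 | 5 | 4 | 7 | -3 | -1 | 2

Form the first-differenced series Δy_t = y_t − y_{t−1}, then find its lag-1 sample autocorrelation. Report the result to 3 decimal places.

-0.380

First differences Δy: -2, 8, -1, 3, -10, 2, 3
Mean of differences = 0.4286
Numerator Σ(Δy_t−Δȳ)(Δy_{t+1}−Δȳ) = -72.0408
Denominator Σ(Δy_t−Δȳ)² = 189.7143
r_1(Δy) = -72.0408 / 189.7143 = -0.380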